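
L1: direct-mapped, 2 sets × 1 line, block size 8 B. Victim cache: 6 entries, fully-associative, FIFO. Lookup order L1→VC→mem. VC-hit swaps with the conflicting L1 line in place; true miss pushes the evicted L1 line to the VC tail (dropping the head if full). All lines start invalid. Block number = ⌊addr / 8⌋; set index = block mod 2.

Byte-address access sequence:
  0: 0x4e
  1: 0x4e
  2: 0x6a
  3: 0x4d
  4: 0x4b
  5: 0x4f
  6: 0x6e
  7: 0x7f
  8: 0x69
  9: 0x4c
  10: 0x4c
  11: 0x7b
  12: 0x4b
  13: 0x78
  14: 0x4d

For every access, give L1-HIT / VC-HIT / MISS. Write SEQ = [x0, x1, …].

SEQ = [MISS, L1-HIT, MISS, VC-HIT, L1-HIT, L1-HIT, VC-HIT, MISS, VC-HIT, VC-HIT, L1-HIT, VC-HIT, VC-HIT, VC-HIT, VC-HIT]

  [0] addr=0x4e blk=9 s=1: MISS | VC []
  [1] addr=0x4e blk=9 s=1: L1-HIT | VC []
  [2] addr=0x6a blk=13 s=1: MISS | VC [9]
  [3] addr=0x4d blk=9 s=1: VC-HIT | VC [13]
  [4] addr=0x4b blk=9 s=1: L1-HIT | VC [13]
  [5] addr=0x4f blk=9 s=1: L1-HIT | VC [13]
  [6] addr=0x6e blk=13 s=1: VC-HIT | VC [9]
  [7] addr=0x7f blk=15 s=1: MISS | VC [9, 13]
  [8] addr=0x69 blk=13 s=1: VC-HIT | VC [9, 15]
  [9] addr=0x4c blk=9 s=1: VC-HIT | VC [13, 15]
  [10] addr=0x4c blk=9 s=1: L1-HIT | VC [13, 15]
  [11] addr=0x7b blk=15 s=1: VC-HIT | VC [13, 9]
  [12] addr=0x4b blk=9 s=1: VC-HIT | VC [13, 15]
  [13] addr=0x78 blk=15 s=1: VC-HIT | VC [13, 9]
  [14] addr=0x4d blk=9 s=1: VC-HIT | VC [13, 15]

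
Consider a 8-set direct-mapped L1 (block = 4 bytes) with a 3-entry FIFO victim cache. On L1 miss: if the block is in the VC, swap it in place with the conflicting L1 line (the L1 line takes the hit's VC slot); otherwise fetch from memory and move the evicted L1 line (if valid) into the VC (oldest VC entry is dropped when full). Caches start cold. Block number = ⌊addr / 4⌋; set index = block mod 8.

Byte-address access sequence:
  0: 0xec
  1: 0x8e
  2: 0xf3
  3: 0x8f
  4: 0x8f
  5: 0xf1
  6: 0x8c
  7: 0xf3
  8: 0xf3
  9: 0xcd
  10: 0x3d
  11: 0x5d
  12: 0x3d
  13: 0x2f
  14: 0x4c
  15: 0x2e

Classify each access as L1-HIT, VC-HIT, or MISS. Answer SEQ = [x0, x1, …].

SEQ = [MISS, MISS, MISS, L1-HIT, L1-HIT, L1-HIT, L1-HIT, L1-HIT, L1-HIT, MISS, MISS, MISS, VC-HIT, MISS, MISS, VC-HIT]

  [0] addr=0xec blk=59 s=3: MISS | VC []
  [1] addr=0x8e blk=35 s=3: MISS | VC [59]
  [2] addr=0xf3 blk=60 s=4: MISS | VC [59]
  [3] addr=0x8f blk=35 s=3: L1-HIT | VC [59]
  [4] addr=0x8f blk=35 s=3: L1-HIT | VC [59]
  [5] addr=0xf1 blk=60 s=4: L1-HIT | VC [59]
  [6] addr=0x8c blk=35 s=3: L1-HIT | VC [59]
  [7] addr=0xf3 blk=60 s=4: L1-HIT | VC [59]
  [8] addr=0xf3 blk=60 s=4: L1-HIT | VC [59]
  [9] addr=0xcd blk=51 s=3: MISS | VC [59, 35]
  [10] addr=0x3d blk=15 s=7: MISS | VC [59, 35]
  [11] addr=0x5d blk=23 s=7: MISS | VC [59, 35, 15]
  [12] addr=0x3d blk=15 s=7: VC-HIT | VC [59, 35, 23]
  [13] addr=0x2f blk=11 s=3: MISS | VC [35, 23, 51]
  [14] addr=0x4c blk=19 s=3: MISS | VC [23, 51, 11]
  [15] addr=0x2e blk=11 s=3: VC-HIT | VC [23, 51, 19]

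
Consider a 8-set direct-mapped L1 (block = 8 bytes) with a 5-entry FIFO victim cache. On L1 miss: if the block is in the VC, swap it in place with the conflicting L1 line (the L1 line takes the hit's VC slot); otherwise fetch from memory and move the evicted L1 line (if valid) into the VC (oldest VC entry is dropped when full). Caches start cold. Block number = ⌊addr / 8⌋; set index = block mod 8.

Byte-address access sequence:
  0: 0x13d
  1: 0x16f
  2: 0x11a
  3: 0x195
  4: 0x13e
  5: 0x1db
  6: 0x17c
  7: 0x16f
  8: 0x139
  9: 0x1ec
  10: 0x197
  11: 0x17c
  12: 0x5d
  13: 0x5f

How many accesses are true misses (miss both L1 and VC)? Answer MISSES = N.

MISSES = 8

0: 0x13d (blk 39, set 7) → MISS  vc=[]
1: 0x16f (blk 45, set 5) → MISS  vc=[]
2: 0x11a (blk 35, set 3) → MISS  vc=[]
3: 0x195 (blk 50, set 2) → MISS  vc=[]
4: 0x13e (blk 39, set 7) → L1-HIT  vc=[]
5: 0x1db (blk 59, set 3) → MISS  vc=[35]
6: 0x17c (blk 47, set 7) → MISS  vc=[35, 39]
7: 0x16f (blk 45, set 5) → L1-HIT  vc=[35, 39]
8: 0x139 (blk 39, set 7) → VC-HIT  vc=[35, 47]
9: 0x1ec (blk 61, set 5) → MISS  vc=[35, 47, 45]
10: 0x197 (blk 50, set 2) → L1-HIT  vc=[35, 47, 45]
11: 0x17c (blk 47, set 7) → VC-HIT  vc=[35, 39, 45]
12: 0x5d (blk 11, set 3) → MISS  vc=[35, 39, 45, 59]
13: 0x5f (blk 11, set 3) → L1-HIT  vc=[35, 39, 45, 59]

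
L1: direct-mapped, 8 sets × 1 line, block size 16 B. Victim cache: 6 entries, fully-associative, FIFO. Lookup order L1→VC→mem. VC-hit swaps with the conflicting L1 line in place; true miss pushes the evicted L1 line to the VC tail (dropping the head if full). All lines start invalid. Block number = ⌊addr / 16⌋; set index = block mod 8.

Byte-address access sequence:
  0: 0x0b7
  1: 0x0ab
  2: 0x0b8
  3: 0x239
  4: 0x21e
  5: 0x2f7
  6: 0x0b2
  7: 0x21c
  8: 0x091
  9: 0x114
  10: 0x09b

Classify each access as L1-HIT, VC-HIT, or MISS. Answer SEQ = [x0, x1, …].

SEQ = [MISS, MISS, L1-HIT, MISS, MISS, MISS, VC-HIT, L1-HIT, MISS, MISS, VC-HIT]

#0 0xb7→b11/s3 MISS; vc=[]
#1 0xab→b10/s2 MISS; vc=[]
#2 0xb8→b11/s3 L1-HIT; vc=[]
#3 0x239→b35/s3 MISS; vc=[11]
#4 0x21e→b33/s1 MISS; vc=[11]
#5 0x2f7→b47/s7 MISS; vc=[11]
#6 0xb2→b11/s3 VC-HIT; vc=[35]
#7 0x21c→b33/s1 L1-HIT; vc=[35]
#8 0x91→b9/s1 MISS; vc=[35,33]
#9 0x114→b17/s1 MISS; vc=[35,33,9]
#10 0x9b→b9/s1 VC-HIT; vc=[35,33,17]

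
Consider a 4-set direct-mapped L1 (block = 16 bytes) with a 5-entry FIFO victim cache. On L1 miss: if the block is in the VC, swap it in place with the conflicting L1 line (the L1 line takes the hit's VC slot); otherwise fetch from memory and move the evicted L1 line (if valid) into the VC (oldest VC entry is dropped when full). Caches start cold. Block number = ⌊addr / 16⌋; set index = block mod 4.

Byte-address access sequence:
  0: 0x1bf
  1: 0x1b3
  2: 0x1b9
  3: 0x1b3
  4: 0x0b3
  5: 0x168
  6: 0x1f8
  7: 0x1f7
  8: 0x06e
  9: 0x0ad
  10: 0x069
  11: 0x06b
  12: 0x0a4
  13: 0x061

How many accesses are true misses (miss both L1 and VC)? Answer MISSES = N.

#0 0x1bf→b27/s3 MISS; vc=[]
#1 0x1b3→b27/s3 L1-HIT; vc=[]
#2 0x1b9→b27/s3 L1-HIT; vc=[]
#3 0x1b3→b27/s3 L1-HIT; vc=[]
#4 0xb3→b11/s3 MISS; vc=[27]
#5 0x168→b22/s2 MISS; vc=[27]
#6 0x1f8→b31/s3 MISS; vc=[27,11]
#7 0x1f7→b31/s3 L1-HIT; vc=[27,11]
#8 0x6e→b6/s2 MISS; vc=[27,11,22]
#9 0xad→b10/s2 MISS; vc=[27,11,22,6]
#10 0x69→b6/s2 VC-HIT; vc=[27,11,22,10]
#11 0x6b→b6/s2 L1-HIT; vc=[27,11,22,10]
#12 0xa4→b10/s2 VC-HIT; vc=[27,11,22,6]
#13 0x61→b6/s2 VC-HIT; vc=[27,11,22,10]

MISSES = 6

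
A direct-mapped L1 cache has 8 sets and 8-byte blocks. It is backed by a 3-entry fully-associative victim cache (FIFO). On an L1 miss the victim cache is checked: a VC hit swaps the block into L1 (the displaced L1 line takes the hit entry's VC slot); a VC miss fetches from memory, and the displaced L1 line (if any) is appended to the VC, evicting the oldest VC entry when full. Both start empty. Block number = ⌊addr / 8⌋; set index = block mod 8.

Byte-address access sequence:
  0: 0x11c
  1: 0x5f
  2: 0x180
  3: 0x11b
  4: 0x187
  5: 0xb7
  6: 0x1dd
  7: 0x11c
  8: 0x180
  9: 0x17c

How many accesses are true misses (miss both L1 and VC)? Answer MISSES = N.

#0 0x11c→b35/s3 MISS; vc=[]
#1 0x5f→b11/s3 MISS; vc=[35]
#2 0x180→b48/s0 MISS; vc=[35]
#3 0x11b→b35/s3 VC-HIT; vc=[11]
#4 0x187→b48/s0 L1-HIT; vc=[11]
#5 0xb7→b22/s6 MISS; vc=[11]
#6 0x1dd→b59/s3 MISS; vc=[11,35]
#7 0x11c→b35/s3 VC-HIT; vc=[11,59]
#8 0x180→b48/s0 L1-HIT; vc=[11,59]
#9 0x17c→b47/s7 MISS; vc=[11,59]

MISSES = 6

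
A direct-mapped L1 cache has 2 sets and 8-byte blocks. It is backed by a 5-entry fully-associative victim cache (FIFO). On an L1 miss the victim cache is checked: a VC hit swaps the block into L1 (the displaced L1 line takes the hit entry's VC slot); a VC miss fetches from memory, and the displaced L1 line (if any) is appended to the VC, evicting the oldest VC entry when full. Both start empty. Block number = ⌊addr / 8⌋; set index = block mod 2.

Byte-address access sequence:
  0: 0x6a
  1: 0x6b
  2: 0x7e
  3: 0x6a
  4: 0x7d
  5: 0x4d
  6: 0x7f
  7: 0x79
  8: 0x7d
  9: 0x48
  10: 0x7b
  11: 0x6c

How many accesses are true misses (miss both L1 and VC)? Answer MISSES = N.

  [0] addr=0x6a blk=13 s=1: MISS | VC []
  [1] addr=0x6b blk=13 s=1: L1-HIT | VC []
  [2] addr=0x7e blk=15 s=1: MISS | VC [13]
  [3] addr=0x6a blk=13 s=1: VC-HIT | VC [15]
  [4] addr=0x7d blk=15 s=1: VC-HIT | VC [13]
  [5] addr=0x4d blk=9 s=1: MISS | VC [13, 15]
  [6] addr=0x7f blk=15 s=1: VC-HIT | VC [13, 9]
  [7] addr=0x79 blk=15 s=1: L1-HIT | VC [13, 9]
  [8] addr=0x7d blk=15 s=1: L1-HIT | VC [13, 9]
  [9] addr=0x48 blk=9 s=1: VC-HIT | VC [13, 15]
  [10] addr=0x7b blk=15 s=1: VC-HIT | VC [13, 9]
  [11] addr=0x6c blk=13 s=1: VC-HIT | VC [15, 9]

MISSES = 3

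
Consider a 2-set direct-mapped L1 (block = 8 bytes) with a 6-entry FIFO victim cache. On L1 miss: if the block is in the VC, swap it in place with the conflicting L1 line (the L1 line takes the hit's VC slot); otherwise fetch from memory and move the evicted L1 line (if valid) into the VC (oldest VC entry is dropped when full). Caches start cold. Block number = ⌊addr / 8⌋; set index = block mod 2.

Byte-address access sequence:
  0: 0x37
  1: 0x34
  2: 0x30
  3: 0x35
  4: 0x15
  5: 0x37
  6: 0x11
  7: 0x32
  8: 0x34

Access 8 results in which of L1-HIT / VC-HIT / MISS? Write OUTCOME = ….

OUTCOME = L1-HIT

  [0] addr=0x37 blk=6 s=0: MISS | VC []
  [1] addr=0x34 blk=6 s=0: L1-HIT | VC []
  [2] addr=0x30 blk=6 s=0: L1-HIT | VC []
  [3] addr=0x35 blk=6 s=0: L1-HIT | VC []
  [4] addr=0x15 blk=2 s=0: MISS | VC [6]
  [5] addr=0x37 blk=6 s=0: VC-HIT | VC [2]
  [6] addr=0x11 blk=2 s=0: VC-HIT | VC [6]
  [7] addr=0x32 blk=6 s=0: VC-HIT | VC [2]
  [8] addr=0x34 blk=6 s=0: L1-HIT | VC [2]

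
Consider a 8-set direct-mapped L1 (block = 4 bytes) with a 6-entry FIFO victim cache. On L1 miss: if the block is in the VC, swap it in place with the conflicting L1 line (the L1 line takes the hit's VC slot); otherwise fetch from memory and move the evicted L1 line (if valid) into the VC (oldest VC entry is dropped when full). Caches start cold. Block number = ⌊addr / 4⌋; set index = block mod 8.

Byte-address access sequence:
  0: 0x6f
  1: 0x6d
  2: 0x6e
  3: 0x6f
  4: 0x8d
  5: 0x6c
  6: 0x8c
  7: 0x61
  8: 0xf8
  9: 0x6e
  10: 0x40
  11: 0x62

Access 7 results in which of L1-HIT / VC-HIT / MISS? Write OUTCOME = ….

OUTCOME = MISS

  [0] addr=0x6f blk=27 s=3: MISS | VC []
  [1] addr=0x6d blk=27 s=3: L1-HIT | VC []
  [2] addr=0x6e blk=27 s=3: L1-HIT | VC []
  [3] addr=0x6f blk=27 s=3: L1-HIT | VC []
  [4] addr=0x8d blk=35 s=3: MISS | VC [27]
  [5] addr=0x6c blk=27 s=3: VC-HIT | VC [35]
  [6] addr=0x8c blk=35 s=3: VC-HIT | VC [27]
  [7] addr=0x61 blk=24 s=0: MISS | VC [27]
  [8] addr=0xf8 blk=62 s=6: MISS | VC [27]
  [9] addr=0x6e blk=27 s=3: VC-HIT | VC [35]
  [10] addr=0x40 blk=16 s=0: MISS | VC [35, 24]
  [11] addr=0x62 blk=24 s=0: VC-HIT | VC [35, 16]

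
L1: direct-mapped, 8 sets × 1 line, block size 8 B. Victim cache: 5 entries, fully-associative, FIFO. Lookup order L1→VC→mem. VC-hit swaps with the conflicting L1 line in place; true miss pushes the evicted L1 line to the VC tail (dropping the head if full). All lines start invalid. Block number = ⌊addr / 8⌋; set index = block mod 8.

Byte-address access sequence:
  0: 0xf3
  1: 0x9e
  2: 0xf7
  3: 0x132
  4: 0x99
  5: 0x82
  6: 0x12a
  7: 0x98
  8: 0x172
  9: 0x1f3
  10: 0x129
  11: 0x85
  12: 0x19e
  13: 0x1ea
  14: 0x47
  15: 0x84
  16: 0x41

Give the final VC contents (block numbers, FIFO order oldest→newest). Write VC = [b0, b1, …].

VC = [38, 46, 19, 37, 16]

0: 0xf3 (blk 30, set 6) → MISS  vc=[]
1: 0x9e (blk 19, set 3) → MISS  vc=[]
2: 0xf7 (blk 30, set 6) → L1-HIT  vc=[]
3: 0x132 (blk 38, set 6) → MISS  vc=[30]
4: 0x99 (blk 19, set 3) → L1-HIT  vc=[30]
5: 0x82 (blk 16, set 0) → MISS  vc=[30]
6: 0x12a (blk 37, set 5) → MISS  vc=[30]
7: 0x98 (blk 19, set 3) → L1-HIT  vc=[30]
8: 0x172 (blk 46, set 6) → MISS  vc=[30, 38]
9: 0x1f3 (blk 62, set 6) → MISS  vc=[30, 38, 46]
10: 0x129 (blk 37, set 5) → L1-HIT  vc=[30, 38, 46]
11: 0x85 (blk 16, set 0) → L1-HIT  vc=[30, 38, 46]
12: 0x19e (blk 51, set 3) → MISS  vc=[30, 38, 46, 19]
13: 0x1ea (blk 61, set 5) → MISS  vc=[30, 38, 46, 19, 37]
14: 0x47 (blk 8, set 0) → MISS  vc=[38, 46, 19, 37, 16]
15: 0x84 (blk 16, set 0) → VC-HIT  vc=[38, 46, 19, 37, 8]
16: 0x41 (blk 8, set 0) → VC-HIT  vc=[38, 46, 19, 37, 16]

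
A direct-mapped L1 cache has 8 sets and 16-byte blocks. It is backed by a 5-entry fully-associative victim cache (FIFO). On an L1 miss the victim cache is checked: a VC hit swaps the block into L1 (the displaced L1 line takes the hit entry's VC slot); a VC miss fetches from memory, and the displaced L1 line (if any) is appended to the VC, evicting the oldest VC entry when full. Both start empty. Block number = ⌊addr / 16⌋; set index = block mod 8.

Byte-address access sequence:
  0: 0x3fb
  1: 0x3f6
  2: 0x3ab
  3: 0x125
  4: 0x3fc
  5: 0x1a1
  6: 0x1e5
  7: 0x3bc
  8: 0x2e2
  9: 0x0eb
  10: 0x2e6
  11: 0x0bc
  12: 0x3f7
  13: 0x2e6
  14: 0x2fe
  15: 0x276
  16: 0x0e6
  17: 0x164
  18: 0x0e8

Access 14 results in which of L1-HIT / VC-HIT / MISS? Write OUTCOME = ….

  [0] addr=0x3fb blk=63 s=7: MISS | VC []
  [1] addr=0x3f6 blk=63 s=7: L1-HIT | VC []
  [2] addr=0x3ab blk=58 s=2: MISS | VC []
  [3] addr=0x125 blk=18 s=2: MISS | VC [58]
  [4] addr=0x3fc blk=63 s=7: L1-HIT | VC [58]
  [5] addr=0x1a1 blk=26 s=2: MISS | VC [58, 18]
  [6] addr=0x1e5 blk=30 s=6: MISS | VC [58, 18]
  [7] addr=0x3bc blk=59 s=3: MISS | VC [58, 18]
  [8] addr=0x2e2 blk=46 s=6: MISS | VC [58, 18, 30]
  [9] addr=0xeb blk=14 s=6: MISS | VC [58, 18, 30, 46]
  [10] addr=0x2e6 blk=46 s=6: VC-HIT | VC [58, 18, 30, 14]
  [11] addr=0xbc blk=11 s=3: MISS | VC [58, 18, 30, 14, 59]
  [12] addr=0x3f7 blk=63 s=7: L1-HIT | VC [58, 18, 30, 14, 59]
  [13] addr=0x2e6 blk=46 s=6: L1-HIT | VC [58, 18, 30, 14, 59]
  [14] addr=0x2fe blk=47 s=7: MISS | VC [18, 30, 14, 59, 63]
  [15] addr=0x276 blk=39 s=7: MISS | VC [30, 14, 59, 63, 47]
  [16] addr=0xe6 blk=14 s=6: VC-HIT | VC [30, 46, 59, 63, 47]
  [17] addr=0x164 blk=22 s=6: MISS | VC [46, 59, 63, 47, 14]
  [18] addr=0xe8 blk=14 s=6: VC-HIT | VC [46, 59, 63, 47, 22]

OUTCOME = MISS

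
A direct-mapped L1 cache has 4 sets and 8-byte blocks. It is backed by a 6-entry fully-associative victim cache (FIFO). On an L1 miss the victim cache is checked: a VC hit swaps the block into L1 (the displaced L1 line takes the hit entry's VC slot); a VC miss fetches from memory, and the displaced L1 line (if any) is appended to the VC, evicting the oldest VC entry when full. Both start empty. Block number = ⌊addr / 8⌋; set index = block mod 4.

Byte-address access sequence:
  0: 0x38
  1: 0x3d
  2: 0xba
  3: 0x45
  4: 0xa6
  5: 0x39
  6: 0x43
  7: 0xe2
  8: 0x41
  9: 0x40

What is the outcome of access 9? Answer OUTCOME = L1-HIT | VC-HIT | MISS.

OUTCOME = L1-HIT

#0 0x38→b7/s3 MISS; vc=[]
#1 0x3d→b7/s3 L1-HIT; vc=[]
#2 0xba→b23/s3 MISS; vc=[7]
#3 0x45→b8/s0 MISS; vc=[7]
#4 0xa6→b20/s0 MISS; vc=[7,8]
#5 0x39→b7/s3 VC-HIT; vc=[23,8]
#6 0x43→b8/s0 VC-HIT; vc=[23,20]
#7 0xe2→b28/s0 MISS; vc=[23,20,8]
#8 0x41→b8/s0 VC-HIT; vc=[23,20,28]
#9 0x40→b8/s0 L1-HIT; vc=[23,20,28]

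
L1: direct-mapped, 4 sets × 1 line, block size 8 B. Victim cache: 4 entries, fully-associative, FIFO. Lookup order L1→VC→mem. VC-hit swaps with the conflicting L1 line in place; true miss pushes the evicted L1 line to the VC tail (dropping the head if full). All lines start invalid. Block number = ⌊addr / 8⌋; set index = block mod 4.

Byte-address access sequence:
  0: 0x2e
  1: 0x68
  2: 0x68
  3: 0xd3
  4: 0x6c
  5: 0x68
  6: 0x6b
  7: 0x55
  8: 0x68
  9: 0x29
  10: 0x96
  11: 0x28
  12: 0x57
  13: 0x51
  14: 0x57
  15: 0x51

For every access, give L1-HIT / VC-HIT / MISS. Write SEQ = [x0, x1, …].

#0 0x2e→b5/s1 MISS; vc=[]
#1 0x68→b13/s1 MISS; vc=[5]
#2 0x68→b13/s1 L1-HIT; vc=[5]
#3 0xd3→b26/s2 MISS; vc=[5]
#4 0x6c→b13/s1 L1-HIT; vc=[5]
#5 0x68→b13/s1 L1-HIT; vc=[5]
#6 0x6b→b13/s1 L1-HIT; vc=[5]
#7 0x55→b10/s2 MISS; vc=[5,26]
#8 0x68→b13/s1 L1-HIT; vc=[5,26]
#9 0x29→b5/s1 VC-HIT; vc=[13,26]
#10 0x96→b18/s2 MISS; vc=[13,26,10]
#11 0x28→b5/s1 L1-HIT; vc=[13,26,10]
#12 0x57→b10/s2 VC-HIT; vc=[13,26,18]
#13 0x51→b10/s2 L1-HIT; vc=[13,26,18]
#14 0x57→b10/s2 L1-HIT; vc=[13,26,18]
#15 0x51→b10/s2 L1-HIT; vc=[13,26,18]

SEQ = [MISS, MISS, L1-HIT, MISS, L1-HIT, L1-HIT, L1-HIT, MISS, L1-HIT, VC-HIT, MISS, L1-HIT, VC-HIT, L1-HIT, L1-HIT, L1-HIT]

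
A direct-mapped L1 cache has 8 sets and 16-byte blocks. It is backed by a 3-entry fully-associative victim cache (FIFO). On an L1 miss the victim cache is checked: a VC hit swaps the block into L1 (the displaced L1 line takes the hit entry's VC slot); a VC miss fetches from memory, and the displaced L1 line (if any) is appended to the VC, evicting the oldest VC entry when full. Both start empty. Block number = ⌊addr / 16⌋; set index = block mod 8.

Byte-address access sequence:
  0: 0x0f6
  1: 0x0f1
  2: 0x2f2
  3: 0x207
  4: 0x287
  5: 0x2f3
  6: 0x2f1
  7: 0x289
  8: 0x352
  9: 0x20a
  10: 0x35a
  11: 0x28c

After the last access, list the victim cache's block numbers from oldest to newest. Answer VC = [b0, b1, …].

VC = [15, 32]

  [0] addr=0xf6 blk=15 s=7: MISS | VC []
  [1] addr=0xf1 blk=15 s=7: L1-HIT | VC []
  [2] addr=0x2f2 blk=47 s=7: MISS | VC [15]
  [3] addr=0x207 blk=32 s=0: MISS | VC [15]
  [4] addr=0x287 blk=40 s=0: MISS | VC [15, 32]
  [5] addr=0x2f3 blk=47 s=7: L1-HIT | VC [15, 32]
  [6] addr=0x2f1 blk=47 s=7: L1-HIT | VC [15, 32]
  [7] addr=0x289 blk=40 s=0: L1-HIT | VC [15, 32]
  [8] addr=0x352 blk=53 s=5: MISS | VC [15, 32]
  [9] addr=0x20a blk=32 s=0: VC-HIT | VC [15, 40]
  [10] addr=0x35a blk=53 s=5: L1-HIT | VC [15, 40]
  [11] addr=0x28c blk=40 s=0: VC-HIT | VC [15, 32]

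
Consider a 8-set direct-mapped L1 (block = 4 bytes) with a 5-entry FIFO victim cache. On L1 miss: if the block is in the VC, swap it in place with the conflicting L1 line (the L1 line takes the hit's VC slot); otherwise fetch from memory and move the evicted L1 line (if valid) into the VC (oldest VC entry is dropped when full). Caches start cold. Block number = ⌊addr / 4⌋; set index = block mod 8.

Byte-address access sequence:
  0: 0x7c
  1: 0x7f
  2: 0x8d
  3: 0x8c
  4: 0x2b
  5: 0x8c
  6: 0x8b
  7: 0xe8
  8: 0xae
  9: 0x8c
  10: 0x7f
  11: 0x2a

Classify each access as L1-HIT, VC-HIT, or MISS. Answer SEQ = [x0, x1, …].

#0 0x7c→b31/s7 MISS; vc=[]
#1 0x7f→b31/s7 L1-HIT; vc=[]
#2 0x8d→b35/s3 MISS; vc=[]
#3 0x8c→b35/s3 L1-HIT; vc=[]
#4 0x2b→b10/s2 MISS; vc=[]
#5 0x8c→b35/s3 L1-HIT; vc=[]
#6 0x8b→b34/s2 MISS; vc=[10]
#7 0xe8→b58/s2 MISS; vc=[10,34]
#8 0xae→b43/s3 MISS; vc=[10,34,35]
#9 0x8c→b35/s3 VC-HIT; vc=[10,34,43]
#10 0x7f→b31/s7 L1-HIT; vc=[10,34,43]
#11 0x2a→b10/s2 VC-HIT; vc=[58,34,43]

SEQ = [MISS, L1-HIT, MISS, L1-HIT, MISS, L1-HIT, MISS, MISS, MISS, VC-HIT, L1-HIT, VC-HIT]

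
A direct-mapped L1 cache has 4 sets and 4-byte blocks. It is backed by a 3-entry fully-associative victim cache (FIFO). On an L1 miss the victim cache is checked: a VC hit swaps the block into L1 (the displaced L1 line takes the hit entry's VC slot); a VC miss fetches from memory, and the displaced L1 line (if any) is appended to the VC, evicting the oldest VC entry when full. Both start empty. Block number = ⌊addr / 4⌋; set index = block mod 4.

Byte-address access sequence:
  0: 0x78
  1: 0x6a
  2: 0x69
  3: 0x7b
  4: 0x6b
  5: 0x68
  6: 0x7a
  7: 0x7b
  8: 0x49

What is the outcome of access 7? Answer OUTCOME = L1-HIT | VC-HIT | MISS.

0: 0x78 (blk 30, set 2) → MISS  vc=[]
1: 0x6a (blk 26, set 2) → MISS  vc=[30]
2: 0x69 (blk 26, set 2) → L1-HIT  vc=[30]
3: 0x7b (blk 30, set 2) → VC-HIT  vc=[26]
4: 0x6b (blk 26, set 2) → VC-HIT  vc=[30]
5: 0x68 (blk 26, set 2) → L1-HIT  vc=[30]
6: 0x7a (blk 30, set 2) → VC-HIT  vc=[26]
7: 0x7b (blk 30, set 2) → L1-HIT  vc=[26]
8: 0x49 (blk 18, set 2) → MISS  vc=[26, 30]

OUTCOME = L1-HIT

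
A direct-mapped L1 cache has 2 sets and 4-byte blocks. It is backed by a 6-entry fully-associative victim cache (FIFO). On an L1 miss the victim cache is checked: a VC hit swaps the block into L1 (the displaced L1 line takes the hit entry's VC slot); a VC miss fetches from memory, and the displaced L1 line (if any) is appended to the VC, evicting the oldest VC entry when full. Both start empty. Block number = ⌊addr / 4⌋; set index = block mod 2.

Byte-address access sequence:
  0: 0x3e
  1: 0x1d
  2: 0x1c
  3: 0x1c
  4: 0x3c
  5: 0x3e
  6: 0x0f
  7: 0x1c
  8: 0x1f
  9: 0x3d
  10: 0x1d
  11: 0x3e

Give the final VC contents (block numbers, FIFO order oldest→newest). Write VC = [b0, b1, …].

0: 0x3e (blk 15, set 1) → MISS  vc=[]
1: 0x1d (blk 7, set 1) → MISS  vc=[15]
2: 0x1c (blk 7, set 1) → L1-HIT  vc=[15]
3: 0x1c (blk 7, set 1) → L1-HIT  vc=[15]
4: 0x3c (blk 15, set 1) → VC-HIT  vc=[7]
5: 0x3e (blk 15, set 1) → L1-HIT  vc=[7]
6: 0xf (blk 3, set 1) → MISS  vc=[7, 15]
7: 0x1c (blk 7, set 1) → VC-HIT  vc=[3, 15]
8: 0x1f (blk 7, set 1) → L1-HIT  vc=[3, 15]
9: 0x3d (blk 15, set 1) → VC-HIT  vc=[3, 7]
10: 0x1d (blk 7, set 1) → VC-HIT  vc=[3, 15]
11: 0x3e (blk 15, set 1) → VC-HIT  vc=[3, 7]

VC = [3, 7]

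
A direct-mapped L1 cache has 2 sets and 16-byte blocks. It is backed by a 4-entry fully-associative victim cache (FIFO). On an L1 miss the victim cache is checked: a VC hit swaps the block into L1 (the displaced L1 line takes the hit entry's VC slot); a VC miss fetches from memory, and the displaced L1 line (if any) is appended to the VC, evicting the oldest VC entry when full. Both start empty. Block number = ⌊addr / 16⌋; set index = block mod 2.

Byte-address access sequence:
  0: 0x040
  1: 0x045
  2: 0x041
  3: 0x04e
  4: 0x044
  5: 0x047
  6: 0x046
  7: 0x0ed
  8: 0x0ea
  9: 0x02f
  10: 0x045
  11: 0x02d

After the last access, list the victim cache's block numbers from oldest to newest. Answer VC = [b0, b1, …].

0: 0x40 (blk 4, set 0) → MISS  vc=[]
1: 0x45 (blk 4, set 0) → L1-HIT  vc=[]
2: 0x41 (blk 4, set 0) → L1-HIT  vc=[]
3: 0x4e (blk 4, set 0) → L1-HIT  vc=[]
4: 0x44 (blk 4, set 0) → L1-HIT  vc=[]
5: 0x47 (blk 4, set 0) → L1-HIT  vc=[]
6: 0x46 (blk 4, set 0) → L1-HIT  vc=[]
7: 0xed (blk 14, set 0) → MISS  vc=[4]
8: 0xea (blk 14, set 0) → L1-HIT  vc=[4]
9: 0x2f (blk 2, set 0) → MISS  vc=[4, 14]
10: 0x45 (blk 4, set 0) → VC-HIT  vc=[2, 14]
11: 0x2d (blk 2, set 0) → VC-HIT  vc=[4, 14]

VC = [4, 14]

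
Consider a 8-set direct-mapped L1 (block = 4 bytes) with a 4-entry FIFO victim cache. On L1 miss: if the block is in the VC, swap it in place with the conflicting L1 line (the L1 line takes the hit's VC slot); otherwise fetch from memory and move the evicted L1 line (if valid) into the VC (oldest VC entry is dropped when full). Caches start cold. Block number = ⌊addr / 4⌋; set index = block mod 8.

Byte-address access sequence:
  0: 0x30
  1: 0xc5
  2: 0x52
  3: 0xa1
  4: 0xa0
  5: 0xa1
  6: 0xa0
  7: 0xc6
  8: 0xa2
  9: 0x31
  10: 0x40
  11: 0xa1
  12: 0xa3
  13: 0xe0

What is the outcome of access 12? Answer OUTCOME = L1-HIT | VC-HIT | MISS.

  [0] addr=0x30 blk=12 s=4: MISS | VC []
  [1] addr=0xc5 blk=49 s=1: MISS | VC []
  [2] addr=0x52 blk=20 s=4: MISS | VC [12]
  [3] addr=0xa1 blk=40 s=0: MISS | VC [12]
  [4] addr=0xa0 blk=40 s=0: L1-HIT | VC [12]
  [5] addr=0xa1 blk=40 s=0: L1-HIT | VC [12]
  [6] addr=0xa0 blk=40 s=0: L1-HIT | VC [12]
  [7] addr=0xc6 blk=49 s=1: L1-HIT | VC [12]
  [8] addr=0xa2 blk=40 s=0: L1-HIT | VC [12]
  [9] addr=0x31 blk=12 s=4: VC-HIT | VC [20]
  [10] addr=0x40 blk=16 s=0: MISS | VC [20, 40]
  [11] addr=0xa1 blk=40 s=0: VC-HIT | VC [20, 16]
  [12] addr=0xa3 blk=40 s=0: L1-HIT | VC [20, 16]
  [13] addr=0xe0 blk=56 s=0: MISS | VC [20, 16, 40]

OUTCOME = L1-HIT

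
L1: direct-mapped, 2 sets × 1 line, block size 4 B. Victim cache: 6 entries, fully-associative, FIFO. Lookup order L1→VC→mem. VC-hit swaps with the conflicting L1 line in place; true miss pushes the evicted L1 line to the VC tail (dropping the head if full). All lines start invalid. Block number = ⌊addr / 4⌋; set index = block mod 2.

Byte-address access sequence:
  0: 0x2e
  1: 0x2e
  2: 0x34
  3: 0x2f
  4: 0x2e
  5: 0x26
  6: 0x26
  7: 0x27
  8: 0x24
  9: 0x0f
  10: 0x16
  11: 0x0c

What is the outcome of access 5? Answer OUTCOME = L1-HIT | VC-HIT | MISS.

OUTCOME = MISS

0: 0x2e (blk 11, set 1) → MISS  vc=[]
1: 0x2e (blk 11, set 1) → L1-HIT  vc=[]
2: 0x34 (blk 13, set 1) → MISS  vc=[11]
3: 0x2f (blk 11, set 1) → VC-HIT  vc=[13]
4: 0x2e (blk 11, set 1) → L1-HIT  vc=[13]
5: 0x26 (blk 9, set 1) → MISS  vc=[13, 11]
6: 0x26 (blk 9, set 1) → L1-HIT  vc=[13, 11]
7: 0x27 (blk 9, set 1) → L1-HIT  vc=[13, 11]
8: 0x24 (blk 9, set 1) → L1-HIT  vc=[13, 11]
9: 0xf (blk 3, set 1) → MISS  vc=[13, 11, 9]
10: 0x16 (blk 5, set 1) → MISS  vc=[13, 11, 9, 3]
11: 0xc (blk 3, set 1) → VC-HIT  vc=[13, 11, 9, 5]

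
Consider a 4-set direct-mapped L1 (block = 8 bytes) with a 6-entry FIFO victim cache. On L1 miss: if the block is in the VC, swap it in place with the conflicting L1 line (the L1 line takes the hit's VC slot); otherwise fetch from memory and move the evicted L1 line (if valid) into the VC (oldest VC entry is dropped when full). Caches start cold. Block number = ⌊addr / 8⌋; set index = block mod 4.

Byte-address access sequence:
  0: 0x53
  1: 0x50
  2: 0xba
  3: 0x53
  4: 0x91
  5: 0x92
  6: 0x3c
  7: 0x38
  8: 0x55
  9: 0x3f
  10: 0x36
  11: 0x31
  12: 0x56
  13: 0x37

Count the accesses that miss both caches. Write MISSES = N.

  [0] addr=0x53 blk=10 s=2: MISS | VC []
  [1] addr=0x50 blk=10 s=2: L1-HIT | VC []
  [2] addr=0xba blk=23 s=3: MISS | VC []
  [3] addr=0x53 blk=10 s=2: L1-HIT | VC []
  [4] addr=0x91 blk=18 s=2: MISS | VC [10]
  [5] addr=0x92 blk=18 s=2: L1-HIT | VC [10]
  [6] addr=0x3c blk=7 s=3: MISS | VC [10, 23]
  [7] addr=0x38 blk=7 s=3: L1-HIT | VC [10, 23]
  [8] addr=0x55 blk=10 s=2: VC-HIT | VC [18, 23]
  [9] addr=0x3f blk=7 s=3: L1-HIT | VC [18, 23]
  [10] addr=0x36 blk=6 s=2: MISS | VC [18, 23, 10]
  [11] addr=0x31 blk=6 s=2: L1-HIT | VC [18, 23, 10]
  [12] addr=0x56 blk=10 s=2: VC-HIT | VC [18, 23, 6]
  [13] addr=0x37 blk=6 s=2: VC-HIT | VC [18, 23, 10]

MISSES = 5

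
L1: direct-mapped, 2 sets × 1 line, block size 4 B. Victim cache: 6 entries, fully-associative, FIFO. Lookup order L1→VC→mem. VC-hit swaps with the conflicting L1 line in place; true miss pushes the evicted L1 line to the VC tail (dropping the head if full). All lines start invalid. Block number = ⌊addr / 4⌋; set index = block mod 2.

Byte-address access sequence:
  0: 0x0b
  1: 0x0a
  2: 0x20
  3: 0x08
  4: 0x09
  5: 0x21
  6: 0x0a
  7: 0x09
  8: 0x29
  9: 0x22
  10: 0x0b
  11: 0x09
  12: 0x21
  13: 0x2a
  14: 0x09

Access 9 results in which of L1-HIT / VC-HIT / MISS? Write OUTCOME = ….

0: 0xb (blk 2, set 0) → MISS  vc=[]
1: 0xa (blk 2, set 0) → L1-HIT  vc=[]
2: 0x20 (blk 8, set 0) → MISS  vc=[2]
3: 0x8 (blk 2, set 0) → VC-HIT  vc=[8]
4: 0x9 (blk 2, set 0) → L1-HIT  vc=[8]
5: 0x21 (blk 8, set 0) → VC-HIT  vc=[2]
6: 0xa (blk 2, set 0) → VC-HIT  vc=[8]
7: 0x9 (blk 2, set 0) → L1-HIT  vc=[8]
8: 0x29 (blk 10, set 0) → MISS  vc=[8, 2]
9: 0x22 (blk 8, set 0) → VC-HIT  vc=[10, 2]
10: 0xb (blk 2, set 0) → VC-HIT  vc=[10, 8]
11: 0x9 (blk 2, set 0) → L1-HIT  vc=[10, 8]
12: 0x21 (blk 8, set 0) → VC-HIT  vc=[10, 2]
13: 0x2a (blk 10, set 0) → VC-HIT  vc=[8, 2]
14: 0x9 (blk 2, set 0) → VC-HIT  vc=[8, 10]

OUTCOME = VC-HIT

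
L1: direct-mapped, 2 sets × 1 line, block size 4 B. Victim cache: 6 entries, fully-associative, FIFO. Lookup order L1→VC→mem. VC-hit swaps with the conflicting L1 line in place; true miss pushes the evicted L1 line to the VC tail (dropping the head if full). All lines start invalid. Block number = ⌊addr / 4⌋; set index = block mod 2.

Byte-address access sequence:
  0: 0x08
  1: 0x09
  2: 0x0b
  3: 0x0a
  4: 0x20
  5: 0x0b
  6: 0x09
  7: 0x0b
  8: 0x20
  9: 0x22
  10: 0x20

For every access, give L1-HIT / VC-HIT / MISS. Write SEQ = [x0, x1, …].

0: 0x8 (blk 2, set 0) → MISS  vc=[]
1: 0x9 (blk 2, set 0) → L1-HIT  vc=[]
2: 0xb (blk 2, set 0) → L1-HIT  vc=[]
3: 0xa (blk 2, set 0) → L1-HIT  vc=[]
4: 0x20 (blk 8, set 0) → MISS  vc=[2]
5: 0xb (blk 2, set 0) → VC-HIT  vc=[8]
6: 0x9 (blk 2, set 0) → L1-HIT  vc=[8]
7: 0xb (blk 2, set 0) → L1-HIT  vc=[8]
8: 0x20 (blk 8, set 0) → VC-HIT  vc=[2]
9: 0x22 (blk 8, set 0) → L1-HIT  vc=[2]
10: 0x20 (blk 8, set 0) → L1-HIT  vc=[2]

SEQ = [MISS, L1-HIT, L1-HIT, L1-HIT, MISS, VC-HIT, L1-HIT, L1-HIT, VC-HIT, L1-HIT, L1-HIT]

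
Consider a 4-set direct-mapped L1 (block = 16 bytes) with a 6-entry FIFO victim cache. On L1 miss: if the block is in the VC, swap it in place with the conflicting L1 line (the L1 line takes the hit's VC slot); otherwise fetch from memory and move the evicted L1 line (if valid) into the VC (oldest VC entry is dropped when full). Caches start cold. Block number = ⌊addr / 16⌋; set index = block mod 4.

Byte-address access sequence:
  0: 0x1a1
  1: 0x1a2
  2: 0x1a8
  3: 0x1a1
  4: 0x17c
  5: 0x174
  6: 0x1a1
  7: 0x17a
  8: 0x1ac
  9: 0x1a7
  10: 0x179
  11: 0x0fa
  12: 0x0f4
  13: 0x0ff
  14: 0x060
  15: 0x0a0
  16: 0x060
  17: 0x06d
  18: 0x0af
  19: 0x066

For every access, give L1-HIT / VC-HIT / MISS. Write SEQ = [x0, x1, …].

  [0] addr=0x1a1 blk=26 s=2: MISS | VC []
  [1] addr=0x1a2 blk=26 s=2: L1-HIT | VC []
  [2] addr=0x1a8 blk=26 s=2: L1-HIT | VC []
  [3] addr=0x1a1 blk=26 s=2: L1-HIT | VC []
  [4] addr=0x17c blk=23 s=3: MISS | VC []
  [5] addr=0x174 blk=23 s=3: L1-HIT | VC []
  [6] addr=0x1a1 blk=26 s=2: L1-HIT | VC []
  [7] addr=0x17a blk=23 s=3: L1-HIT | VC []
  [8] addr=0x1ac blk=26 s=2: L1-HIT | VC []
  [9] addr=0x1a7 blk=26 s=2: L1-HIT | VC []
  [10] addr=0x179 blk=23 s=3: L1-HIT | VC []
  [11] addr=0xfa blk=15 s=3: MISS | VC [23]
  [12] addr=0xf4 blk=15 s=3: L1-HIT | VC [23]
  [13] addr=0xff blk=15 s=3: L1-HIT | VC [23]
  [14] addr=0x60 blk=6 s=2: MISS | VC [23, 26]
  [15] addr=0xa0 blk=10 s=2: MISS | VC [23, 26, 6]
  [16] addr=0x60 blk=6 s=2: VC-HIT | VC [23, 26, 10]
  [17] addr=0x6d blk=6 s=2: L1-HIT | VC [23, 26, 10]
  [18] addr=0xaf blk=10 s=2: VC-HIT | VC [23, 26, 6]
  [19] addr=0x66 blk=6 s=2: VC-HIT | VC [23, 26, 10]

SEQ = [MISS, L1-HIT, L1-HIT, L1-HIT, MISS, L1-HIT, L1-HIT, L1-HIT, L1-HIT, L1-HIT, L1-HIT, MISS, L1-HIT, L1-HIT, MISS, MISS, VC-HIT, L1-HIT, VC-HIT, VC-HIT]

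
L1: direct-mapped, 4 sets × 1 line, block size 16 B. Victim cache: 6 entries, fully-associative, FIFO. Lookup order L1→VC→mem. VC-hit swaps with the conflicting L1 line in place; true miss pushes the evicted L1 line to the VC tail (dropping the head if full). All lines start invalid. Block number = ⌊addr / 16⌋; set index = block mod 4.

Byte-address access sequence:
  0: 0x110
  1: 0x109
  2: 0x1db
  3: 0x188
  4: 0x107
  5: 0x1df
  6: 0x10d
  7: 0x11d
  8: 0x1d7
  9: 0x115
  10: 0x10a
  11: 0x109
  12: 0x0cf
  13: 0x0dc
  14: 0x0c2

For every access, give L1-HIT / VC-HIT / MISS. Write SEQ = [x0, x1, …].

SEQ = [MISS, MISS, MISS, MISS, VC-HIT, L1-HIT, L1-HIT, VC-HIT, VC-HIT, VC-HIT, L1-HIT, L1-HIT, MISS, MISS, L1-HIT]

  [0] addr=0x110 blk=17 s=1: MISS | VC []
  [1] addr=0x109 blk=16 s=0: MISS | VC []
  [2] addr=0x1db blk=29 s=1: MISS | VC [17]
  [3] addr=0x188 blk=24 s=0: MISS | VC [17, 16]
  [4] addr=0x107 blk=16 s=0: VC-HIT | VC [17, 24]
  [5] addr=0x1df blk=29 s=1: L1-HIT | VC [17, 24]
  [6] addr=0x10d blk=16 s=0: L1-HIT | VC [17, 24]
  [7] addr=0x11d blk=17 s=1: VC-HIT | VC [29, 24]
  [8] addr=0x1d7 blk=29 s=1: VC-HIT | VC [17, 24]
  [9] addr=0x115 blk=17 s=1: VC-HIT | VC [29, 24]
  [10] addr=0x10a blk=16 s=0: L1-HIT | VC [29, 24]
  [11] addr=0x109 blk=16 s=0: L1-HIT | VC [29, 24]
  [12] addr=0xcf blk=12 s=0: MISS | VC [29, 24, 16]
  [13] addr=0xdc blk=13 s=1: MISS | VC [29, 24, 16, 17]
  [14] addr=0xc2 blk=12 s=0: L1-HIT | VC [29, 24, 16, 17]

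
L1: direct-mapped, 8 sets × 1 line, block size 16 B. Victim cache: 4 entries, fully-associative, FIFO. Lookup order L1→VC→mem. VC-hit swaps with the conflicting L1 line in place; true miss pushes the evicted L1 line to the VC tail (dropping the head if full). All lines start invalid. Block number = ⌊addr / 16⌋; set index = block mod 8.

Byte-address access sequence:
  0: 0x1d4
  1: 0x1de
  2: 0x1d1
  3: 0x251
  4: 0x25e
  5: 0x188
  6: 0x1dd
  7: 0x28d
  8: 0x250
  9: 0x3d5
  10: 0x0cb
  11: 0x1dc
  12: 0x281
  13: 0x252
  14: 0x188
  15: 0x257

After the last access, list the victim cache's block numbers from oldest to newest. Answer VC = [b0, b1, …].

VC = [61, 40, 29]

0: 0x1d4 (blk 29, set 5) → MISS  vc=[]
1: 0x1de (blk 29, set 5) → L1-HIT  vc=[]
2: 0x1d1 (blk 29, set 5) → L1-HIT  vc=[]
3: 0x251 (blk 37, set 5) → MISS  vc=[29]
4: 0x25e (blk 37, set 5) → L1-HIT  vc=[29]
5: 0x188 (blk 24, set 0) → MISS  vc=[29]
6: 0x1dd (blk 29, set 5) → VC-HIT  vc=[37]
7: 0x28d (blk 40, set 0) → MISS  vc=[37, 24]
8: 0x250 (blk 37, set 5) → VC-HIT  vc=[29, 24]
9: 0x3d5 (blk 61, set 5) → MISS  vc=[29, 24, 37]
10: 0xcb (blk 12, set 4) → MISS  vc=[29, 24, 37]
11: 0x1dc (blk 29, set 5) → VC-HIT  vc=[61, 24, 37]
12: 0x281 (blk 40, set 0) → L1-HIT  vc=[61, 24, 37]
13: 0x252 (blk 37, set 5) → VC-HIT  vc=[61, 24, 29]
14: 0x188 (blk 24, set 0) → VC-HIT  vc=[61, 40, 29]
15: 0x257 (blk 37, set 5) → L1-HIT  vc=[61, 40, 29]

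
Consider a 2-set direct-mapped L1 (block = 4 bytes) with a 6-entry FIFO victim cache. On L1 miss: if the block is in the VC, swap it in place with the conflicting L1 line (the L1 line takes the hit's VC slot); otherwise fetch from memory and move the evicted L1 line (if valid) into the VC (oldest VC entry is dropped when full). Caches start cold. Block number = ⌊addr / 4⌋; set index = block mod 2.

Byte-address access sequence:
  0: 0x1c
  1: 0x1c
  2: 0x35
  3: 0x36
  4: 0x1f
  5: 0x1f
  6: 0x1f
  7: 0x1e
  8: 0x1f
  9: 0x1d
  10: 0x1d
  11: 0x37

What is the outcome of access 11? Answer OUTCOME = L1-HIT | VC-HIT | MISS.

OUTCOME = VC-HIT

0: 0x1c (blk 7, set 1) → MISS  vc=[]
1: 0x1c (blk 7, set 1) → L1-HIT  vc=[]
2: 0x35 (blk 13, set 1) → MISS  vc=[7]
3: 0x36 (blk 13, set 1) → L1-HIT  vc=[7]
4: 0x1f (blk 7, set 1) → VC-HIT  vc=[13]
5: 0x1f (blk 7, set 1) → L1-HIT  vc=[13]
6: 0x1f (blk 7, set 1) → L1-HIT  vc=[13]
7: 0x1e (blk 7, set 1) → L1-HIT  vc=[13]
8: 0x1f (blk 7, set 1) → L1-HIT  vc=[13]
9: 0x1d (blk 7, set 1) → L1-HIT  vc=[13]
10: 0x1d (blk 7, set 1) → L1-HIT  vc=[13]
11: 0x37 (blk 13, set 1) → VC-HIT  vc=[7]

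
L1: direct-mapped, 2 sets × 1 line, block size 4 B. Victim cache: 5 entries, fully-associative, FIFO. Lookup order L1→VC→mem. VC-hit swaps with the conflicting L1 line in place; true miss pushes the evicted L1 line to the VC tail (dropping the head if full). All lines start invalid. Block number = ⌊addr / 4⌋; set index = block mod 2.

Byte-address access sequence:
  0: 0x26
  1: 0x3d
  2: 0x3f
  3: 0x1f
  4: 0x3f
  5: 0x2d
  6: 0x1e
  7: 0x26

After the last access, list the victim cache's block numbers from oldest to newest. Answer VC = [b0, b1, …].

VC = [7, 11, 15]

#0 0x26→b9/s1 MISS; vc=[]
#1 0x3d→b15/s1 MISS; vc=[9]
#2 0x3f→b15/s1 L1-HIT; vc=[9]
#3 0x1f→b7/s1 MISS; vc=[9,15]
#4 0x3f→b15/s1 VC-HIT; vc=[9,7]
#5 0x2d→b11/s1 MISS; vc=[9,7,15]
#6 0x1e→b7/s1 VC-HIT; vc=[9,11,15]
#7 0x26→b9/s1 VC-HIT; vc=[7,11,15]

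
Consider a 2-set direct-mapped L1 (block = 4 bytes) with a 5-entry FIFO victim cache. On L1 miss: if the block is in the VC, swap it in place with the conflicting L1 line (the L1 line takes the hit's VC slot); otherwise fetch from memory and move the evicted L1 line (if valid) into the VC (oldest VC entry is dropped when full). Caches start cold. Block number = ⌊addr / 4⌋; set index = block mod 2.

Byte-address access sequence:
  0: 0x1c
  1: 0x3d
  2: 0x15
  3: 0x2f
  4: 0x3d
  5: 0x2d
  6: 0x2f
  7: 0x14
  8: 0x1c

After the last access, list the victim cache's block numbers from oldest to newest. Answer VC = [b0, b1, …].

#0 0x1c→b7/s1 MISS; vc=[]
#1 0x3d→b15/s1 MISS; vc=[7]
#2 0x15→b5/s1 MISS; vc=[7,15]
#3 0x2f→b11/s1 MISS; vc=[7,15,5]
#4 0x3d→b15/s1 VC-HIT; vc=[7,11,5]
#5 0x2d→b11/s1 VC-HIT; vc=[7,15,5]
#6 0x2f→b11/s1 L1-HIT; vc=[7,15,5]
#7 0x14→b5/s1 VC-HIT; vc=[7,15,11]
#8 0x1c→b7/s1 VC-HIT; vc=[5,15,11]

VC = [5, 15, 11]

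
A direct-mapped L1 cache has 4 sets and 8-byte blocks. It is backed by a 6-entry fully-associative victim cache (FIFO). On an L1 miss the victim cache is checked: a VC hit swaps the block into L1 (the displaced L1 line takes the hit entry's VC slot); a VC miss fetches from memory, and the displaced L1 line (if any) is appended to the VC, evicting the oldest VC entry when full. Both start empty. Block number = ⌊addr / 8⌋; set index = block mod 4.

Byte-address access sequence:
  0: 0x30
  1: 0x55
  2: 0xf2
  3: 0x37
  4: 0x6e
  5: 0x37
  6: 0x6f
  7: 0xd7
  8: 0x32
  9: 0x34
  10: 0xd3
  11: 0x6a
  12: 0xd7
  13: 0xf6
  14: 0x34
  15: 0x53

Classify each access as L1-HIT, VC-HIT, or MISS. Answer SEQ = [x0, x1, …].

SEQ = [MISS, MISS, MISS, VC-HIT, MISS, L1-HIT, L1-HIT, MISS, VC-HIT, L1-HIT, VC-HIT, L1-HIT, L1-HIT, VC-HIT, VC-HIT, VC-HIT]

0: 0x30 (blk 6, set 2) → MISS  vc=[]
1: 0x55 (blk 10, set 2) → MISS  vc=[6]
2: 0xf2 (blk 30, set 2) → MISS  vc=[6, 10]
3: 0x37 (blk 6, set 2) → VC-HIT  vc=[30, 10]
4: 0x6e (blk 13, set 1) → MISS  vc=[30, 10]
5: 0x37 (blk 6, set 2) → L1-HIT  vc=[30, 10]
6: 0x6f (blk 13, set 1) → L1-HIT  vc=[30, 10]
7: 0xd7 (blk 26, set 2) → MISS  vc=[30, 10, 6]
8: 0x32 (blk 6, set 2) → VC-HIT  vc=[30, 10, 26]
9: 0x34 (blk 6, set 2) → L1-HIT  vc=[30, 10, 26]
10: 0xd3 (blk 26, set 2) → VC-HIT  vc=[30, 10, 6]
11: 0x6a (blk 13, set 1) → L1-HIT  vc=[30, 10, 6]
12: 0xd7 (blk 26, set 2) → L1-HIT  vc=[30, 10, 6]
13: 0xf6 (blk 30, set 2) → VC-HIT  vc=[26, 10, 6]
14: 0x34 (blk 6, set 2) → VC-HIT  vc=[26, 10, 30]
15: 0x53 (blk 10, set 2) → VC-HIT  vc=[26, 6, 30]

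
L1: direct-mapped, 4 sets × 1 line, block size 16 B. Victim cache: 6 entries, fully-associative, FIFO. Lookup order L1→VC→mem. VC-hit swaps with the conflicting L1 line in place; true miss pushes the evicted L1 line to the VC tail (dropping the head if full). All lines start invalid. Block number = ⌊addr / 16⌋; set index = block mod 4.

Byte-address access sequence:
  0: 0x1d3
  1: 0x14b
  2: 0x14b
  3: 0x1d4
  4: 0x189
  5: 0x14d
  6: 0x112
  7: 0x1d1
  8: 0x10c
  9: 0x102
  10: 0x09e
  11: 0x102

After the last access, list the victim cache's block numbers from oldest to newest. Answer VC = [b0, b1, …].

  [0] addr=0x1d3 blk=29 s=1: MISS | VC []
  [1] addr=0x14b blk=20 s=0: MISS | VC []
  [2] addr=0x14b blk=20 s=0: L1-HIT | VC []
  [3] addr=0x1d4 blk=29 s=1: L1-HIT | VC []
  [4] addr=0x189 blk=24 s=0: MISS | VC [20]
  [5] addr=0x14d blk=20 s=0: VC-HIT | VC [24]
  [6] addr=0x112 blk=17 s=1: MISS | VC [24, 29]
  [7] addr=0x1d1 blk=29 s=1: VC-HIT | VC [24, 17]
  [8] addr=0x10c blk=16 s=0: MISS | VC [24, 17, 20]
  [9] addr=0x102 blk=16 s=0: L1-HIT | VC [24, 17, 20]
  [10] addr=0x9e blk=9 s=1: MISS | VC [24, 17, 20, 29]
  [11] addr=0x102 blk=16 s=0: L1-HIT | VC [24, 17, 20, 29]

VC = [24, 17, 20, 29]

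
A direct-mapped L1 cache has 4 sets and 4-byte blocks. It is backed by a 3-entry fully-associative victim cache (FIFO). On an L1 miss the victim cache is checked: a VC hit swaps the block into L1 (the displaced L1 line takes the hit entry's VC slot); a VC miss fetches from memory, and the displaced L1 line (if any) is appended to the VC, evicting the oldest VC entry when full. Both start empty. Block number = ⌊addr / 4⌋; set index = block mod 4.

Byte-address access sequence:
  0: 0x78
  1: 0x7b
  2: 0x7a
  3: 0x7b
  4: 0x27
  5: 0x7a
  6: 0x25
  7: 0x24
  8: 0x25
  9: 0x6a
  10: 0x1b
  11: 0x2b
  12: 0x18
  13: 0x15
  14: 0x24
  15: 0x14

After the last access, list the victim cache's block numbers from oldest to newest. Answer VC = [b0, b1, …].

VC = [26, 10, 9]

0: 0x78 (blk 30, set 2) → MISS  vc=[]
1: 0x7b (blk 30, set 2) → L1-HIT  vc=[]
2: 0x7a (blk 30, set 2) → L1-HIT  vc=[]
3: 0x7b (blk 30, set 2) → L1-HIT  vc=[]
4: 0x27 (blk 9, set 1) → MISS  vc=[]
5: 0x7a (blk 30, set 2) → L1-HIT  vc=[]
6: 0x25 (blk 9, set 1) → L1-HIT  vc=[]
7: 0x24 (blk 9, set 1) → L1-HIT  vc=[]
8: 0x25 (blk 9, set 1) → L1-HIT  vc=[]
9: 0x6a (blk 26, set 2) → MISS  vc=[30]
10: 0x1b (blk 6, set 2) → MISS  vc=[30, 26]
11: 0x2b (blk 10, set 2) → MISS  vc=[30, 26, 6]
12: 0x18 (blk 6, set 2) → VC-HIT  vc=[30, 26, 10]
13: 0x15 (blk 5, set 1) → MISS  vc=[26, 10, 9]
14: 0x24 (blk 9, set 1) → VC-HIT  vc=[26, 10, 5]
15: 0x14 (blk 5, set 1) → VC-HIT  vc=[26, 10, 9]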